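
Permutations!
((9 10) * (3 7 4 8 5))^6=((3 7 4 8 5)(9 10))^6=(10)(3 7 4 8 5)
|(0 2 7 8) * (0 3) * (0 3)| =4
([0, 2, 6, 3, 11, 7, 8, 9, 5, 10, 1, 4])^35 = [0, 8, 5, 3, 11, 10, 7, 1, 9, 2, 6, 4]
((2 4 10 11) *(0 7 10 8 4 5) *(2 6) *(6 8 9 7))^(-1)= ((0 6 2 5)(4 9 7 10 11 8))^(-1)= (0 5 2 6)(4 8 11 10 7 9)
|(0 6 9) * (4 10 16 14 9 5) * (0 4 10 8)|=|(0 6 5 10 16 14 9 4 8)|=9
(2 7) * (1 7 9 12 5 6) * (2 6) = [0, 7, 9, 3, 4, 2, 1, 6, 8, 12, 10, 11, 5] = (1 7 6)(2 9 12 5)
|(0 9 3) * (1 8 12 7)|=12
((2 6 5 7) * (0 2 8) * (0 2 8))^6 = ((0 8 2 6 5 7))^6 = (8)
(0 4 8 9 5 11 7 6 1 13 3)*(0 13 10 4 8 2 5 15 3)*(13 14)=(0 8 9 15 3 14 13)(1 10 4 2 5 11 7 6)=[8, 10, 5, 14, 2, 11, 1, 6, 9, 15, 4, 7, 12, 0, 13, 3]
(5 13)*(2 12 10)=[0, 1, 12, 3, 4, 13, 6, 7, 8, 9, 2, 11, 10, 5]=(2 12 10)(5 13)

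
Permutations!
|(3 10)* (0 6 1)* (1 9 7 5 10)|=8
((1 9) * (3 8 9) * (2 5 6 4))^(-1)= ((1 3 8 9)(2 5 6 4))^(-1)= (1 9 8 3)(2 4 6 5)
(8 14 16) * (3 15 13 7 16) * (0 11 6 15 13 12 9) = [11, 1, 2, 13, 4, 5, 15, 16, 14, 0, 10, 6, 9, 7, 3, 12, 8] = (0 11 6 15 12 9)(3 13 7 16 8 14)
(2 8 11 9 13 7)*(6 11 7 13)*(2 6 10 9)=(13)(2 8 7 6 11)(9 10)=[0, 1, 8, 3, 4, 5, 11, 6, 7, 10, 9, 2, 12, 13]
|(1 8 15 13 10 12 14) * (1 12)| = 10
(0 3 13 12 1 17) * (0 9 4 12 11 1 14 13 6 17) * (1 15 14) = (0 3 6 17 9 4 12 1)(11 15 14 13) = [3, 0, 2, 6, 12, 5, 17, 7, 8, 4, 10, 15, 1, 11, 13, 14, 16, 9]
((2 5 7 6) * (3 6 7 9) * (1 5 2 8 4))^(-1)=((1 5 9 3 6 8 4))^(-1)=(1 4 8 6 3 9 5)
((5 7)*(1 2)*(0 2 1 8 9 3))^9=((0 2 8 9 3)(5 7))^9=(0 3 9 8 2)(5 7)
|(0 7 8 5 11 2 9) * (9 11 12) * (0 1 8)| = |(0 7)(1 8 5 12 9)(2 11)| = 10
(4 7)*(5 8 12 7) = [0, 1, 2, 3, 5, 8, 6, 4, 12, 9, 10, 11, 7] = (4 5 8 12 7)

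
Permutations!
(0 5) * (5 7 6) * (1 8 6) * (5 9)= [7, 8, 2, 3, 4, 0, 9, 1, 6, 5]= (0 7 1 8 6 9 5)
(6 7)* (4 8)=(4 8)(6 7)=[0, 1, 2, 3, 8, 5, 7, 6, 4]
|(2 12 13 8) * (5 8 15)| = 6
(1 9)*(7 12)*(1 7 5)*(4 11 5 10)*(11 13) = (1 9 7 12 10 4 13 11 5) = [0, 9, 2, 3, 13, 1, 6, 12, 8, 7, 4, 5, 10, 11]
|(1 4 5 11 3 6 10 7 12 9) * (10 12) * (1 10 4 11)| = |(1 11 3 6 12 9 10 7 4 5)| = 10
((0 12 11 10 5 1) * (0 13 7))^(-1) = ((0 12 11 10 5 1 13 7))^(-1) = (0 7 13 1 5 10 11 12)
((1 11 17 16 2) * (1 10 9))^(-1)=(1 9 10 2 16 17 11)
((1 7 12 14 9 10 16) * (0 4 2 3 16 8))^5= (0 1 10 3 14 4 7 8 16 9 2 12)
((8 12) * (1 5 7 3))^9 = (1 5 7 3)(8 12)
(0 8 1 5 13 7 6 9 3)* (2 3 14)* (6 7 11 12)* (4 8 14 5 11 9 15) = (0 14 2 3)(1 11 12 6 15 4 8)(5 13 9) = [14, 11, 3, 0, 8, 13, 15, 7, 1, 5, 10, 12, 6, 9, 2, 4]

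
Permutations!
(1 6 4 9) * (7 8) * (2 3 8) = (1 6 4 9)(2 3 8 7) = [0, 6, 3, 8, 9, 5, 4, 2, 7, 1]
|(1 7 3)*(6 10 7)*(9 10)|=6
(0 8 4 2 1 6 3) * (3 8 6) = (0 6 8 4 2 1 3) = [6, 3, 1, 0, 2, 5, 8, 7, 4]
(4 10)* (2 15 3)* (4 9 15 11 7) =[0, 1, 11, 2, 10, 5, 6, 4, 8, 15, 9, 7, 12, 13, 14, 3] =(2 11 7 4 10 9 15 3)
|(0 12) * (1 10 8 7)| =|(0 12)(1 10 8 7)| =4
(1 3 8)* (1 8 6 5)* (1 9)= (1 3 6 5 9)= [0, 3, 2, 6, 4, 9, 5, 7, 8, 1]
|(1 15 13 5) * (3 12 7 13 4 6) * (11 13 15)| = 12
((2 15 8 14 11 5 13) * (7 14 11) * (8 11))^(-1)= ((2 15 11 5 13)(7 14))^(-1)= (2 13 5 11 15)(7 14)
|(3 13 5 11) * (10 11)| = 5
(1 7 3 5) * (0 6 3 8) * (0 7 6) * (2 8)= (1 6 3 5)(2 8 7)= [0, 6, 8, 5, 4, 1, 3, 2, 7]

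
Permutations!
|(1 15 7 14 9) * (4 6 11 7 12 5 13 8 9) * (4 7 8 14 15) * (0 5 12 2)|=|(0 5 13 14 7 15 2)(1 4 6 11 8 9)|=42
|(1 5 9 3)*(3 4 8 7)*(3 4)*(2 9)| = 15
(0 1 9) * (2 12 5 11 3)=(0 1 9)(2 12 5 11 3)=[1, 9, 12, 2, 4, 11, 6, 7, 8, 0, 10, 3, 5]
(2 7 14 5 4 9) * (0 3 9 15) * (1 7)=[3, 7, 1, 9, 15, 4, 6, 14, 8, 2, 10, 11, 12, 13, 5, 0]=(0 3 9 2 1 7 14 5 4 15)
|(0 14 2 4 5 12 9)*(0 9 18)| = 7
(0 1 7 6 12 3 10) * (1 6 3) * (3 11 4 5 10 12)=[6, 7, 2, 12, 5, 10, 3, 11, 8, 9, 0, 4, 1]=(0 6 3 12 1 7 11 4 5 10)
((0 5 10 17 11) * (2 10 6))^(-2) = (0 17 2 5 11 10 6)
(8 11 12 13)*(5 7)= (5 7)(8 11 12 13)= [0, 1, 2, 3, 4, 7, 6, 5, 11, 9, 10, 12, 13, 8]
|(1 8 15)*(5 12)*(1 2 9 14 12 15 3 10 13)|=30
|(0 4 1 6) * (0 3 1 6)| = 5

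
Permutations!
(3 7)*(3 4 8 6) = (3 7 4 8 6) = [0, 1, 2, 7, 8, 5, 3, 4, 6]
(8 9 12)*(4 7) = [0, 1, 2, 3, 7, 5, 6, 4, 9, 12, 10, 11, 8] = (4 7)(8 9 12)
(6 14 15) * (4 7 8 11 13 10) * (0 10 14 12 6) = (0 10 4 7 8 11 13 14 15)(6 12) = [10, 1, 2, 3, 7, 5, 12, 8, 11, 9, 4, 13, 6, 14, 15, 0]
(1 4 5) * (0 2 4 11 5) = (0 2 4)(1 11 5) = [2, 11, 4, 3, 0, 1, 6, 7, 8, 9, 10, 5]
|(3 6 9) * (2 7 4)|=3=|(2 7 4)(3 6 9)|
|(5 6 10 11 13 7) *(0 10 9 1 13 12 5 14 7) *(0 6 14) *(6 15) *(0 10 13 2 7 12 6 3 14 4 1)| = 15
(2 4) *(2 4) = (4) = [0, 1, 2, 3, 4]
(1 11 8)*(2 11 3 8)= (1 3 8)(2 11)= [0, 3, 11, 8, 4, 5, 6, 7, 1, 9, 10, 2]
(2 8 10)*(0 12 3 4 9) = (0 12 3 4 9)(2 8 10) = [12, 1, 8, 4, 9, 5, 6, 7, 10, 0, 2, 11, 3]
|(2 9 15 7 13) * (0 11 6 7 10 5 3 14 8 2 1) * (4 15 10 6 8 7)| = 12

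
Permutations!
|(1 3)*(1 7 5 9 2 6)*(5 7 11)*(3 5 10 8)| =|(1 5 9 2 6)(3 11 10 8)| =20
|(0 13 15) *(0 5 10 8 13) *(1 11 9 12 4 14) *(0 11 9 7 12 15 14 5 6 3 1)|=|(0 11 7 12 4 5 10 8 13 14)(1 9 15 6 3)|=10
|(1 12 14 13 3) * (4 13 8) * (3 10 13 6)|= 14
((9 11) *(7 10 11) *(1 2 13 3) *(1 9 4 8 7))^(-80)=(13)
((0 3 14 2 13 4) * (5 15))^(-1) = ((0 3 14 2 13 4)(5 15))^(-1) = (0 4 13 2 14 3)(5 15)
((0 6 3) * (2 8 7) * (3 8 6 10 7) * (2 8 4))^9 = ((0 10 7 8 3)(2 6 4))^9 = (0 3 8 7 10)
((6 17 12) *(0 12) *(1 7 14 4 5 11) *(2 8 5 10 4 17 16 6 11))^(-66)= (0 7 12 14 11 17 1)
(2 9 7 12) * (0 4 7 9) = (0 4 7 12 2) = [4, 1, 0, 3, 7, 5, 6, 12, 8, 9, 10, 11, 2]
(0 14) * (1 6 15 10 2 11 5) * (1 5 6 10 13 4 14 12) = (0 12 1 10 2 11 6 15 13 4 14) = [12, 10, 11, 3, 14, 5, 15, 7, 8, 9, 2, 6, 1, 4, 0, 13]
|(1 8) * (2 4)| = |(1 8)(2 4)| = 2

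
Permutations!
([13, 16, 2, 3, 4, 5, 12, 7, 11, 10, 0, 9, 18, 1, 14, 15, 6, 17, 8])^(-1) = (0 10 9 11 8 18 12 6 16 1 13)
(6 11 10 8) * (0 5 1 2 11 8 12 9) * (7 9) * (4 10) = (0 5 1 2 11 4 10 12 7 9)(6 8) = [5, 2, 11, 3, 10, 1, 8, 9, 6, 0, 12, 4, 7]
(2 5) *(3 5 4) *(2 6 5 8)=(2 4 3 8)(5 6)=[0, 1, 4, 8, 3, 6, 5, 7, 2]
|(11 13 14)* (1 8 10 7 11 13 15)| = |(1 8 10 7 11 15)(13 14)| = 6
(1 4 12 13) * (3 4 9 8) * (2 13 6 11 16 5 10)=(1 9 8 3 4 12 6 11 16 5 10 2 13)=[0, 9, 13, 4, 12, 10, 11, 7, 3, 8, 2, 16, 6, 1, 14, 15, 5]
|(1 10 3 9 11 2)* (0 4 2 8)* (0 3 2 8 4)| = |(1 10 2)(3 9 11 4 8)| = 15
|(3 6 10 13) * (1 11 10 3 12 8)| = 6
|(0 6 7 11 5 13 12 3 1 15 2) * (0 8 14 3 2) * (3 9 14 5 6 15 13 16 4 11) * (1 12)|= 10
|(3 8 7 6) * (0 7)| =|(0 7 6 3 8)| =5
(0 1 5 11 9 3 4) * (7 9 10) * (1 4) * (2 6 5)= (0 4)(1 2 6 5 11 10 7 9 3)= [4, 2, 6, 1, 0, 11, 5, 9, 8, 3, 7, 10]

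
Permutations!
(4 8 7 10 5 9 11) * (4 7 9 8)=(5 8 9 11 7 10)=[0, 1, 2, 3, 4, 8, 6, 10, 9, 11, 5, 7]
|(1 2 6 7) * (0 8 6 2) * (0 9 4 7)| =|(0 8 6)(1 9 4 7)| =12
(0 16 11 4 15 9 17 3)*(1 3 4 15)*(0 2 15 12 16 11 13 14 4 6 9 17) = (0 11 12 16 13 14 4 1 3 2 15 17 6 9) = [11, 3, 15, 2, 1, 5, 9, 7, 8, 0, 10, 12, 16, 14, 4, 17, 13, 6]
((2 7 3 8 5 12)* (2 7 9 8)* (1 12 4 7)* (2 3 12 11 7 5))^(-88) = ((1 11 7 12)(2 9 8)(4 5))^(-88) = (12)(2 8 9)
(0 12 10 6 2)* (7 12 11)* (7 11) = (0 7 12 10 6 2) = [7, 1, 0, 3, 4, 5, 2, 12, 8, 9, 6, 11, 10]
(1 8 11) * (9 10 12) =(1 8 11)(9 10 12) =[0, 8, 2, 3, 4, 5, 6, 7, 11, 10, 12, 1, 9]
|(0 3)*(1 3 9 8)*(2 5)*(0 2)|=7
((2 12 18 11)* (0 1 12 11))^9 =((0 1 12 18)(2 11))^9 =(0 1 12 18)(2 11)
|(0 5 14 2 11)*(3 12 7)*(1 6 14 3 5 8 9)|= |(0 8 9 1 6 14 2 11)(3 12 7 5)|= 8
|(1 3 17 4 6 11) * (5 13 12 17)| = 9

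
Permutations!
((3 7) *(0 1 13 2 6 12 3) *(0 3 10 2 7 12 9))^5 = (0 12)(1 10)(2 13)(3 9)(6 7)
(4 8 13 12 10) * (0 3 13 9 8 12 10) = (0 3 13 10 4 12)(8 9) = [3, 1, 2, 13, 12, 5, 6, 7, 9, 8, 4, 11, 0, 10]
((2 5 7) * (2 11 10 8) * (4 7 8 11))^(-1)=((2 5 8)(4 7)(10 11))^(-1)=(2 8 5)(4 7)(10 11)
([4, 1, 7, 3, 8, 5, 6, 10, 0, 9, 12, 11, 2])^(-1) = [8, 1, 12, 3, 0, 5, 6, 2, 4, 9, 7, 11, 10]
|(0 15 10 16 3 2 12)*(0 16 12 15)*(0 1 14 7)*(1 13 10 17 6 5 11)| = |(0 13 10 12 16 3 2 15 17 6 5 11 1 14 7)| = 15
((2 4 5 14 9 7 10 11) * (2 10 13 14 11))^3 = ((2 4 5 11 10)(7 13 14 9))^3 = (2 11 4 10 5)(7 9 14 13)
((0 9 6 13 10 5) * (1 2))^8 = (0 6 10)(5 9 13)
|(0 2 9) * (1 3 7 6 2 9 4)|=6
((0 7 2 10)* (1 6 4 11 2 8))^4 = (0 6 10 1 2 8 11 7 4) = ((0 7 8 1 6 4 11 2 10))^4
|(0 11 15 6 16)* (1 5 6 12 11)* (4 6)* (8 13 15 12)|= 6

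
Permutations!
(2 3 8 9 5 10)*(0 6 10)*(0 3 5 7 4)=[6, 1, 5, 8, 0, 3, 10, 4, 9, 7, 2]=(0 6 10 2 5 3 8 9 7 4)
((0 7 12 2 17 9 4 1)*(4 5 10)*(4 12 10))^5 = ((0 7 10 12 2 17 9 5 4 1))^5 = (0 17)(1 2)(4 12)(5 10)(7 9)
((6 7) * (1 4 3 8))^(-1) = ((1 4 3 8)(6 7))^(-1) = (1 8 3 4)(6 7)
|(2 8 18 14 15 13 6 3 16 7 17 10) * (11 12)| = |(2 8 18 14 15 13 6 3 16 7 17 10)(11 12)| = 12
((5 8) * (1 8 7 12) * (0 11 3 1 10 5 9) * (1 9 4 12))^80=(1 12 7 4 5 8 10)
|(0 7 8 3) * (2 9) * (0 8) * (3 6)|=|(0 7)(2 9)(3 8 6)|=6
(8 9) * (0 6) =[6, 1, 2, 3, 4, 5, 0, 7, 9, 8] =(0 6)(8 9)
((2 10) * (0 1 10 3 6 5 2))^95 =(0 10 1)(2 5 6 3)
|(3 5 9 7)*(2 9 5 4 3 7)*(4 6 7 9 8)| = |(2 8 4 3 6 7 9)| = 7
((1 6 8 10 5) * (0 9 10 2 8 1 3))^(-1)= ((0 9 10 5 3)(1 6)(2 8))^(-1)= (0 3 5 10 9)(1 6)(2 8)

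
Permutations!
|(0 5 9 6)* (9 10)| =5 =|(0 5 10 9 6)|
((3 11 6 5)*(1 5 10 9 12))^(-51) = ((1 5 3 11 6 10 9 12))^(-51) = (1 10 3 12 6 5 9 11)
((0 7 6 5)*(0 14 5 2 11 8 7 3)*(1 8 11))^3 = ((0 3)(1 8 7 6 2)(5 14))^3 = (0 3)(1 6 8 2 7)(5 14)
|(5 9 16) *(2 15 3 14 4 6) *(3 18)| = |(2 15 18 3 14 4 6)(5 9 16)| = 21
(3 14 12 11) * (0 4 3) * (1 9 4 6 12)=[6, 9, 2, 14, 3, 5, 12, 7, 8, 4, 10, 0, 11, 13, 1]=(0 6 12 11)(1 9 4 3 14)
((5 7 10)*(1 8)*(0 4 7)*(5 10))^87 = (10)(0 5 7 4)(1 8)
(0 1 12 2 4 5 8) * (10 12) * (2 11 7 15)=(0 1 10 12 11 7 15 2 4 5 8)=[1, 10, 4, 3, 5, 8, 6, 15, 0, 9, 12, 7, 11, 13, 14, 2]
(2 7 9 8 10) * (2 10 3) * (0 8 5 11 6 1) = [8, 0, 7, 2, 4, 11, 1, 9, 3, 5, 10, 6] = (0 8 3 2 7 9 5 11 6 1)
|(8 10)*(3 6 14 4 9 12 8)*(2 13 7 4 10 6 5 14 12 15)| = |(2 13 7 4 9 15)(3 5 14 10)(6 12 8)| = 12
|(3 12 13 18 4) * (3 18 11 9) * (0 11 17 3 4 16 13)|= |(0 11 9 4 18 16 13 17 3 12)|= 10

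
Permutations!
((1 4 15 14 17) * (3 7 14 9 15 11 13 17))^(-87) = (1 13 4 17 11)(9 15)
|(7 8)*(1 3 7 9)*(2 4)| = 10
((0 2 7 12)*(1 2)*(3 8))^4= ((0 1 2 7 12)(3 8))^4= (0 12 7 2 1)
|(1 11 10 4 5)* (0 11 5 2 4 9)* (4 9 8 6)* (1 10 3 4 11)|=11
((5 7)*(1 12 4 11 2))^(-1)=(1 2 11 4 12)(5 7)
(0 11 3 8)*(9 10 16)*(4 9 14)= (0 11 3 8)(4 9 10 16 14)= [11, 1, 2, 8, 9, 5, 6, 7, 0, 10, 16, 3, 12, 13, 4, 15, 14]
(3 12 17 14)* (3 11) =(3 12 17 14 11) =[0, 1, 2, 12, 4, 5, 6, 7, 8, 9, 10, 3, 17, 13, 11, 15, 16, 14]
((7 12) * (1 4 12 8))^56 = (1 4 12 7 8)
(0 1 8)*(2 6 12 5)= (0 1 8)(2 6 12 5)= [1, 8, 6, 3, 4, 2, 12, 7, 0, 9, 10, 11, 5]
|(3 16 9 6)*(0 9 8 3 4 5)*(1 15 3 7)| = |(0 9 6 4 5)(1 15 3 16 8 7)| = 30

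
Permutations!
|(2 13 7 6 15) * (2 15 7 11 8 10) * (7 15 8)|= |(2 13 11 7 6 15 8 10)|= 8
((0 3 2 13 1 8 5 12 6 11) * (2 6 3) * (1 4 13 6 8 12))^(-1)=(0 11 6 2)(1 5 8 3 12)(4 13)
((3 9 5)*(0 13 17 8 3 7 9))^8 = ((0 13 17 8 3)(5 7 9))^8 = (0 8 13 3 17)(5 9 7)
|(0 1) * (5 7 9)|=|(0 1)(5 7 9)|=6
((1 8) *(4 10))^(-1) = (1 8)(4 10)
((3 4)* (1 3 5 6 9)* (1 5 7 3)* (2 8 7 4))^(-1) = ((2 8 7 3)(5 6 9))^(-1) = (2 3 7 8)(5 9 6)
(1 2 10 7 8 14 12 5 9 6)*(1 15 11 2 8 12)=(1 8 14)(2 10 7 12 5 9 6 15 11)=[0, 8, 10, 3, 4, 9, 15, 12, 14, 6, 7, 2, 5, 13, 1, 11]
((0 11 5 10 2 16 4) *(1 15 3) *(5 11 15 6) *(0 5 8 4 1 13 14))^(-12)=(0 13 15 14 3)(1 5)(2 8)(4 16)(6 10)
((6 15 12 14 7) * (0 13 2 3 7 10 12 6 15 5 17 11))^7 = ((0 13 2 3 7 15 6 5 17 11)(10 12 14))^7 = (0 5 7 13 17 15 2 11 6 3)(10 12 14)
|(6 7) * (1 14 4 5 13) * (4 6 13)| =10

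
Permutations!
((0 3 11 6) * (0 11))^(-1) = ((0 3)(6 11))^(-1) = (0 3)(6 11)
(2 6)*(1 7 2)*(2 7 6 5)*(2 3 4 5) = [0, 6, 2, 4, 5, 3, 1, 7] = (7)(1 6)(3 4 5)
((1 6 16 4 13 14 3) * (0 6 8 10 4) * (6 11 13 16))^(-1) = (0 16 4 10 8 1 3 14 13 11)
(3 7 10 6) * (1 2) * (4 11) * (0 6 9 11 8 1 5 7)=(0 6 3)(1 2 5 7 10 9 11 4 8)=[6, 2, 5, 0, 8, 7, 3, 10, 1, 11, 9, 4]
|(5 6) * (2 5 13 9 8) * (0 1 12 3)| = |(0 1 12 3)(2 5 6 13 9 8)| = 12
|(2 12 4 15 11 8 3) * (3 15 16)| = |(2 12 4 16 3)(8 15 11)| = 15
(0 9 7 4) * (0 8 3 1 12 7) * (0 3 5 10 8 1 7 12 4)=(12)(0 9 3 7)(1 4)(5 10 8)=[9, 4, 2, 7, 1, 10, 6, 0, 5, 3, 8, 11, 12]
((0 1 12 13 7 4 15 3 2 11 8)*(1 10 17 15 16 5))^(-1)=((0 10 17 15 3 2 11 8)(1 12 13 7 4 16 5))^(-1)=(0 8 11 2 3 15 17 10)(1 5 16 4 7 13 12)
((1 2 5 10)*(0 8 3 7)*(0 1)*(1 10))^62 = ((0 8 3 7 10)(1 2 5))^62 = (0 3 10 8 7)(1 5 2)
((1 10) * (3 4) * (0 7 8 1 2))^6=(10)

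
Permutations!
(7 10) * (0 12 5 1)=(0 12 5 1)(7 10)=[12, 0, 2, 3, 4, 1, 6, 10, 8, 9, 7, 11, 5]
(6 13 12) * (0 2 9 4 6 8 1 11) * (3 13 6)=(0 2 9 4 3 13 12 8 1 11)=[2, 11, 9, 13, 3, 5, 6, 7, 1, 4, 10, 0, 8, 12]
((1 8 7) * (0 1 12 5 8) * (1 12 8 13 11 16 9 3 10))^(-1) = ((0 12 5 13 11 16 9 3 10 1)(7 8))^(-1) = (0 1 10 3 9 16 11 13 5 12)(7 8)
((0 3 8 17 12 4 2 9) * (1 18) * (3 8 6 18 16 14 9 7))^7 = ((0 8 17 12 4 2 7 3 6 18 1 16 14 9))^7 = (0 3)(1 12)(2 14)(4 16)(6 8)(7 9)(17 18)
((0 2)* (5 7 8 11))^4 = (11)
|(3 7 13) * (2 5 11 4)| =12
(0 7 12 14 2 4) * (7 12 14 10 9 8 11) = (0 12 10 9 8 11 7 14 2 4) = [12, 1, 4, 3, 0, 5, 6, 14, 11, 8, 9, 7, 10, 13, 2]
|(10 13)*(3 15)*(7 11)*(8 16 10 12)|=10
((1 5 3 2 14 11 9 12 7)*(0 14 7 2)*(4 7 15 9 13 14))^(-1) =(0 3 5 1 7 4)(2 12 9 15)(11 14 13)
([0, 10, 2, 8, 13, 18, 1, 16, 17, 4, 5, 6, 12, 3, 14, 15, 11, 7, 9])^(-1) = [0, 6, 2, 13, 9, 10, 11, 17, 3, 18, 1, 16, 12, 4, 14, 15, 7, 8, 5]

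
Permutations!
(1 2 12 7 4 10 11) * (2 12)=(1 12 7 4 10 11)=[0, 12, 2, 3, 10, 5, 6, 4, 8, 9, 11, 1, 7]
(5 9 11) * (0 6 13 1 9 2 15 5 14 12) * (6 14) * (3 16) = (0 14 12)(1 9 11 6 13)(2 15 5)(3 16) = [14, 9, 15, 16, 4, 2, 13, 7, 8, 11, 10, 6, 0, 1, 12, 5, 3]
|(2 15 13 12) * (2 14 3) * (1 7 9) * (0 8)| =6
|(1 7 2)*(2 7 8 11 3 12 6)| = 7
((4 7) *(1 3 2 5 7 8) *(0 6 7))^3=(0 4 3)(1 5 7)(2 6 8)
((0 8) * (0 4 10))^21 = (0 8 4 10)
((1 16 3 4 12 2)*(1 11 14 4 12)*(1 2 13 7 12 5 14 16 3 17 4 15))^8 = ((1 3 5 14 15)(2 11 16 17 4)(7 12 13))^8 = (1 14 3 15 5)(2 17 11 4 16)(7 13 12)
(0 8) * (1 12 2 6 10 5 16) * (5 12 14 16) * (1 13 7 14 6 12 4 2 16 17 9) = (0 8)(1 6 10 4 2 12 16 13 7 14 17 9) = [8, 6, 12, 3, 2, 5, 10, 14, 0, 1, 4, 11, 16, 7, 17, 15, 13, 9]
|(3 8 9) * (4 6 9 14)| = |(3 8 14 4 6 9)| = 6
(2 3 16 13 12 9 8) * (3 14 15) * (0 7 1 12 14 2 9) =[7, 12, 2, 16, 4, 5, 6, 1, 9, 8, 10, 11, 0, 14, 15, 3, 13] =(0 7 1 12)(3 16 13 14 15)(8 9)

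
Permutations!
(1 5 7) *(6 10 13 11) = (1 5 7)(6 10 13 11) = [0, 5, 2, 3, 4, 7, 10, 1, 8, 9, 13, 6, 12, 11]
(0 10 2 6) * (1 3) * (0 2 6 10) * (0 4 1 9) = (0 4 1 3 9)(2 10 6) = [4, 3, 10, 9, 1, 5, 2, 7, 8, 0, 6]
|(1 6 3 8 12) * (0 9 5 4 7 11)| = 30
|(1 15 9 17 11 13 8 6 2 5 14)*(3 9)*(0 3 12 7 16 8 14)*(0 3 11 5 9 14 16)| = 16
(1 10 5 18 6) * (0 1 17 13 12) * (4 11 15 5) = (0 1 10 4 11 15 5 18 6 17 13 12) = [1, 10, 2, 3, 11, 18, 17, 7, 8, 9, 4, 15, 0, 12, 14, 5, 16, 13, 6]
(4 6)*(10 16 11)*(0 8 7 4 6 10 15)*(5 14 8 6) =(0 6 5 14 8 7 4 10 16 11 15) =[6, 1, 2, 3, 10, 14, 5, 4, 7, 9, 16, 15, 12, 13, 8, 0, 11]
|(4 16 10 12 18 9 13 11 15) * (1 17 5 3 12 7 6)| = |(1 17 5 3 12 18 9 13 11 15 4 16 10 7 6)| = 15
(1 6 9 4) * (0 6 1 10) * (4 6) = (0 4 10)(6 9) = [4, 1, 2, 3, 10, 5, 9, 7, 8, 6, 0]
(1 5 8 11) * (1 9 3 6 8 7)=[0, 5, 2, 6, 4, 7, 8, 1, 11, 3, 10, 9]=(1 5 7)(3 6 8 11 9)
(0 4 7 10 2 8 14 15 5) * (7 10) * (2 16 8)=(0 4 10 16 8 14 15 5)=[4, 1, 2, 3, 10, 0, 6, 7, 14, 9, 16, 11, 12, 13, 15, 5, 8]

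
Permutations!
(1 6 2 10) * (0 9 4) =(0 9 4)(1 6 2 10) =[9, 6, 10, 3, 0, 5, 2, 7, 8, 4, 1]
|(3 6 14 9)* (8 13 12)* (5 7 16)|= 12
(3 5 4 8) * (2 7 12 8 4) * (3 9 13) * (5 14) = (2 7 12 8 9 13 3 14 5) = [0, 1, 7, 14, 4, 2, 6, 12, 9, 13, 10, 11, 8, 3, 5]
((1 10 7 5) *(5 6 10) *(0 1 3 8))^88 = ((0 1 5 3 8)(6 10 7))^88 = (0 3 1 8 5)(6 10 7)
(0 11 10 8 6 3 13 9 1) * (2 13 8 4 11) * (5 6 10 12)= (0 2 13 9 1)(3 8 10 4 11 12 5 6)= [2, 0, 13, 8, 11, 6, 3, 7, 10, 1, 4, 12, 5, 9]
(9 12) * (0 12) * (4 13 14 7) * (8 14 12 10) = [10, 1, 2, 3, 13, 5, 6, 4, 14, 0, 8, 11, 9, 12, 7] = (0 10 8 14 7 4 13 12 9)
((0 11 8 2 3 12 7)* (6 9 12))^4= (0 3 7 2 12 8 9 11 6)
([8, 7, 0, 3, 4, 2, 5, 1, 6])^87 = (0 6 2 8 5)(1 7)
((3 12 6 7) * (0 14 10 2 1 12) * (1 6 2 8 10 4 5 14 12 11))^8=(0 2 7)(3 12 6)(4 14 5)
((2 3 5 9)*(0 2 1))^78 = ((0 2 3 5 9 1))^78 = (9)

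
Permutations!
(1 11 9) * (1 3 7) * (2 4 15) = (1 11 9 3 7)(2 4 15) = [0, 11, 4, 7, 15, 5, 6, 1, 8, 3, 10, 9, 12, 13, 14, 2]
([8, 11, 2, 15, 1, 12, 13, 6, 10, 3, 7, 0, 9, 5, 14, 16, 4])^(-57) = (0 7 5 3 4)(1 8 6 12 15)(9 16 11 10 13)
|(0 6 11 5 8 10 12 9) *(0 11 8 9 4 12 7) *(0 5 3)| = 18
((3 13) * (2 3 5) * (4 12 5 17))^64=(2 3 13 17 4 12 5)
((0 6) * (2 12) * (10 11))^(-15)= (0 6)(2 12)(10 11)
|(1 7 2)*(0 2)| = |(0 2 1 7)| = 4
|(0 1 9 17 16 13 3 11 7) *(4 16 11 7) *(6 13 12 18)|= 13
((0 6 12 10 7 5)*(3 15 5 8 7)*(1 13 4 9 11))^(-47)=((0 6 12 10 3 15 5)(1 13 4 9 11)(7 8))^(-47)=(0 12 3 5 6 10 15)(1 9 13 11 4)(7 8)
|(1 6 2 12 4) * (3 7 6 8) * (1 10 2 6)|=|(1 8 3 7)(2 12 4 10)|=4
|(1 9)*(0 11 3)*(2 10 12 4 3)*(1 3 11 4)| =9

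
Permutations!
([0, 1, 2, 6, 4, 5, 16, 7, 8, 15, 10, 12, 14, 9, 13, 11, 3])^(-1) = [0, 1, 2, 16, 4, 5, 3, 7, 8, 13, 10, 15, 11, 14, 12, 9, 6]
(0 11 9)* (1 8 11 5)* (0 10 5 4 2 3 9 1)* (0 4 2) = (0 2 3 9 10 5 4)(1 8 11) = [2, 8, 3, 9, 0, 4, 6, 7, 11, 10, 5, 1]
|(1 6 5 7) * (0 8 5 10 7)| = 12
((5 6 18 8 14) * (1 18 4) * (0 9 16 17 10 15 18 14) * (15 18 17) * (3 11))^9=(0 9 16 15 17 10 18 8)(1 4 6 5 14)(3 11)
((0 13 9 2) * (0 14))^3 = ((0 13 9 2 14))^3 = (0 2 13 14 9)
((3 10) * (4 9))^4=(10)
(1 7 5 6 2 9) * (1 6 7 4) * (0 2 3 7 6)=(0 2 9)(1 4)(3 7 5 6)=[2, 4, 9, 7, 1, 6, 3, 5, 8, 0]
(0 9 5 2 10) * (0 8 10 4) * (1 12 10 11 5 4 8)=(0 9 4)(1 12 10)(2 8 11 5)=[9, 12, 8, 3, 0, 2, 6, 7, 11, 4, 1, 5, 10]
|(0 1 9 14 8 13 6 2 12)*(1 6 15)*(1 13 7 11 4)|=|(0 6 2 12)(1 9 14 8 7 11 4)(13 15)|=28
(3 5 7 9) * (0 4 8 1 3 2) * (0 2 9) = (9)(0 4 8 1 3 5 7) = [4, 3, 2, 5, 8, 7, 6, 0, 1, 9]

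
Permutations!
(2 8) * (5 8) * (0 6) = (0 6)(2 5 8) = [6, 1, 5, 3, 4, 8, 0, 7, 2]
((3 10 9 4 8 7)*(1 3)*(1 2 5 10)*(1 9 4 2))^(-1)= ((1 3 9 2 5 10 4 8 7))^(-1)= (1 7 8 4 10 5 2 9 3)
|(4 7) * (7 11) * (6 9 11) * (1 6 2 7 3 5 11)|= 3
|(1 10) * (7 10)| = 3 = |(1 7 10)|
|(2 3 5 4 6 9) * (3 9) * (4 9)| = |(2 4 6 3 5 9)| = 6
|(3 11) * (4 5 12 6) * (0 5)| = 10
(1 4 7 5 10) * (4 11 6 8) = (1 11 6 8 4 7 5 10) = [0, 11, 2, 3, 7, 10, 8, 5, 4, 9, 1, 6]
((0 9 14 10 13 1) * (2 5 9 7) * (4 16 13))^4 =(0 9 16 7 14 13 2 10 1 5 4)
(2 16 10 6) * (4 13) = (2 16 10 6)(4 13) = [0, 1, 16, 3, 13, 5, 2, 7, 8, 9, 6, 11, 12, 4, 14, 15, 10]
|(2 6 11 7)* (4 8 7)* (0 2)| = |(0 2 6 11 4 8 7)| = 7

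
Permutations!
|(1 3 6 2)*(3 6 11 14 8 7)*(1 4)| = 20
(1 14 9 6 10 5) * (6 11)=(1 14 9 11 6 10 5)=[0, 14, 2, 3, 4, 1, 10, 7, 8, 11, 5, 6, 12, 13, 9]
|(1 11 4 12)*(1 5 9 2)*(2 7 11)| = |(1 2)(4 12 5 9 7 11)| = 6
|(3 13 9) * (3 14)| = 4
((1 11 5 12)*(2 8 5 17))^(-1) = ((1 11 17 2 8 5 12))^(-1) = (1 12 5 8 2 17 11)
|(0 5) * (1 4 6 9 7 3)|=|(0 5)(1 4 6 9 7 3)|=6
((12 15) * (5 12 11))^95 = ((5 12 15 11))^95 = (5 11 15 12)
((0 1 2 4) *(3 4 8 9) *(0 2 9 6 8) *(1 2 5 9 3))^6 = (1 3 4 5 9) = ((0 2)(1 3 4 5 9)(6 8))^6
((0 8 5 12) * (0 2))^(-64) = ((0 8 5 12 2))^(-64) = (0 8 5 12 2)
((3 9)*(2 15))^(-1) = ((2 15)(3 9))^(-1) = (2 15)(3 9)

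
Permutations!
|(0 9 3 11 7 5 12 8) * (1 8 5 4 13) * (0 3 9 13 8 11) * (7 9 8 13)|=18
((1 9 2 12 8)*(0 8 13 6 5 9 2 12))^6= ((0 8 1 2)(5 9 12 13 6))^6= (0 1)(2 8)(5 9 12 13 6)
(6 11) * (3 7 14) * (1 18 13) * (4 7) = [0, 18, 2, 4, 7, 5, 11, 14, 8, 9, 10, 6, 12, 1, 3, 15, 16, 17, 13] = (1 18 13)(3 4 7 14)(6 11)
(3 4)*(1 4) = (1 4 3) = [0, 4, 2, 1, 3]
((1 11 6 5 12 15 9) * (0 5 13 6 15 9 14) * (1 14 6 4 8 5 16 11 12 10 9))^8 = (0 5 6)(4 11 9)(8 15 14)(10 13 16)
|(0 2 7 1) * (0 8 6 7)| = 4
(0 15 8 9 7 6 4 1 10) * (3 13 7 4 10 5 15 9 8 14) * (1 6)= (0 9 4 6 10)(1 5 15 14 3 13 7)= [9, 5, 2, 13, 6, 15, 10, 1, 8, 4, 0, 11, 12, 7, 3, 14]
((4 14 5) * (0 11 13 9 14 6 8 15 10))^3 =(0 9 4 15 11 14 6 10 13 5 8)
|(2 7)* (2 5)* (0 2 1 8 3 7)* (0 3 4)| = 8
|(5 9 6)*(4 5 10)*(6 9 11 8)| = |(4 5 11 8 6 10)| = 6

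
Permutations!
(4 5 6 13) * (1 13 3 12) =(1 13 4 5 6 3 12) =[0, 13, 2, 12, 5, 6, 3, 7, 8, 9, 10, 11, 1, 4]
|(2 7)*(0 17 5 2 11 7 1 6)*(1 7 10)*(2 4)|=10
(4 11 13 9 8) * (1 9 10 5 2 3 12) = (1 9 8 4 11 13 10 5 2 3 12) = [0, 9, 3, 12, 11, 2, 6, 7, 4, 8, 5, 13, 1, 10]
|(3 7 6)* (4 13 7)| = 5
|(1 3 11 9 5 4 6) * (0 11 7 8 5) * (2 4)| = 24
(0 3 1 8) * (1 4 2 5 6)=(0 3 4 2 5 6 1 8)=[3, 8, 5, 4, 2, 6, 1, 7, 0]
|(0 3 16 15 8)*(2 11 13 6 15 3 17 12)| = |(0 17 12 2 11 13 6 15 8)(3 16)| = 18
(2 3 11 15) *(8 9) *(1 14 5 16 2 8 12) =(1 14 5 16 2 3 11 15 8 9 12) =[0, 14, 3, 11, 4, 16, 6, 7, 9, 12, 10, 15, 1, 13, 5, 8, 2]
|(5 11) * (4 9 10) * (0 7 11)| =12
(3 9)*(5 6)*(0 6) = [6, 1, 2, 9, 4, 0, 5, 7, 8, 3] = (0 6 5)(3 9)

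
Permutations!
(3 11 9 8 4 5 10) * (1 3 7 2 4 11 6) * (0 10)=[10, 3, 4, 6, 5, 0, 1, 2, 11, 8, 7, 9]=(0 10 7 2 4 5)(1 3 6)(8 11 9)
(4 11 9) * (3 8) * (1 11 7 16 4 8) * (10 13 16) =(1 11 9 8 3)(4 7 10 13 16) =[0, 11, 2, 1, 7, 5, 6, 10, 3, 8, 13, 9, 12, 16, 14, 15, 4]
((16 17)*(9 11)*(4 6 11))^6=((4 6 11 9)(16 17))^6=(17)(4 11)(6 9)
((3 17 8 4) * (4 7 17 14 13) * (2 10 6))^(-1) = ((2 10 6)(3 14 13 4)(7 17 8))^(-1) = (2 6 10)(3 4 13 14)(7 8 17)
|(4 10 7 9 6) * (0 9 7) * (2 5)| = |(0 9 6 4 10)(2 5)| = 10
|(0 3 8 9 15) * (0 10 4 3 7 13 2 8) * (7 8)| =21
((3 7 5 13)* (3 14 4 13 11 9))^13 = ((3 7 5 11 9)(4 13 14))^13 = (3 11 7 9 5)(4 13 14)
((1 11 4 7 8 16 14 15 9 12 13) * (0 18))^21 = ((0 18)(1 11 4 7 8 16 14 15 9 12 13))^21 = (0 18)(1 13 12 9 15 14 16 8 7 4 11)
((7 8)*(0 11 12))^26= (0 12 11)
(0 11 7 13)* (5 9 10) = (0 11 7 13)(5 9 10) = [11, 1, 2, 3, 4, 9, 6, 13, 8, 10, 5, 7, 12, 0]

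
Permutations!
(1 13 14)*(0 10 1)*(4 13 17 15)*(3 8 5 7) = (0 10 1 17 15 4 13 14)(3 8 5 7) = [10, 17, 2, 8, 13, 7, 6, 3, 5, 9, 1, 11, 12, 14, 0, 4, 16, 15]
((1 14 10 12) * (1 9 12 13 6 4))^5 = (1 4 6 13 10 14)(9 12)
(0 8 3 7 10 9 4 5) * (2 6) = [8, 1, 6, 7, 5, 0, 2, 10, 3, 4, 9] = (0 8 3 7 10 9 4 5)(2 6)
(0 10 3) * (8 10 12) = [12, 1, 2, 0, 4, 5, 6, 7, 10, 9, 3, 11, 8] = (0 12 8 10 3)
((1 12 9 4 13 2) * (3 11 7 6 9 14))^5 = ((1 12 14 3 11 7 6 9 4 13 2))^5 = (1 7 2 11 13 3 4 14 9 12 6)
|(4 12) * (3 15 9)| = 6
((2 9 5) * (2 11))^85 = ((2 9 5 11))^85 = (2 9 5 11)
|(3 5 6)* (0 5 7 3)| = |(0 5 6)(3 7)| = 6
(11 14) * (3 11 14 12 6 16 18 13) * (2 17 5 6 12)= (2 17 5 6 16 18 13 3 11)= [0, 1, 17, 11, 4, 6, 16, 7, 8, 9, 10, 2, 12, 3, 14, 15, 18, 5, 13]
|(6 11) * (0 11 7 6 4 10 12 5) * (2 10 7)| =9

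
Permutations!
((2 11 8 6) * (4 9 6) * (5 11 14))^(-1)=(2 6 9 4 8 11 5 14)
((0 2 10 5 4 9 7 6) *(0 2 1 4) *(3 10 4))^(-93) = ((0 1 3 10 5)(2 4 9 7 6))^(-93) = (0 3 5 1 10)(2 9 6 4 7)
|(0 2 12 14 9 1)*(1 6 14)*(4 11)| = 12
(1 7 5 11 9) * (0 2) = (0 2)(1 7 5 11 9) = [2, 7, 0, 3, 4, 11, 6, 5, 8, 1, 10, 9]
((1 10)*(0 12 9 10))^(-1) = (0 1 10 9 12)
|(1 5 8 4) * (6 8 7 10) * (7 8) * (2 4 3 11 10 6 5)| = |(1 2 4)(3 11 10 5 8)(6 7)| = 30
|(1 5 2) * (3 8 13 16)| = |(1 5 2)(3 8 13 16)| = 12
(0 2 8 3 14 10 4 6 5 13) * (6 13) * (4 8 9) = [2, 1, 9, 14, 13, 6, 5, 7, 3, 4, 8, 11, 12, 0, 10] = (0 2 9 4 13)(3 14 10 8)(5 6)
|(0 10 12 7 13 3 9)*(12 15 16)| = 9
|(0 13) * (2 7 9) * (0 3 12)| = 12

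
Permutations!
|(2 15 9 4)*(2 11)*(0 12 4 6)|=8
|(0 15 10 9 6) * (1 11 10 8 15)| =6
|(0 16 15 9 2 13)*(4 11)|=6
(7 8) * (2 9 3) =[0, 1, 9, 2, 4, 5, 6, 8, 7, 3] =(2 9 3)(7 8)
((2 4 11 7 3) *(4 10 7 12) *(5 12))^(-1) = (2 3 7 10)(4 12 5 11)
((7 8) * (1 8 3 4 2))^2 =((1 8 7 3 4 2))^2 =(1 7 4)(2 8 3)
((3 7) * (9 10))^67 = (3 7)(9 10)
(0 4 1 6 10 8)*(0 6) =(0 4 1)(6 10 8) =[4, 0, 2, 3, 1, 5, 10, 7, 6, 9, 8]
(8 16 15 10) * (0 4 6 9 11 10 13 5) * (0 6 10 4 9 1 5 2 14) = (0 9 11 4 10 8 16 15 13 2 14)(1 5 6) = [9, 5, 14, 3, 10, 6, 1, 7, 16, 11, 8, 4, 12, 2, 0, 13, 15]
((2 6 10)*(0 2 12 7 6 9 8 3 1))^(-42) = (6 12)(7 10)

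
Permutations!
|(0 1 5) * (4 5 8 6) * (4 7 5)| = 6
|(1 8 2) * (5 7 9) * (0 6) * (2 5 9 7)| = 4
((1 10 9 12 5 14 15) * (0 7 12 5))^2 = ((0 7 12)(1 10 9 5 14 15))^2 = (0 12 7)(1 9 14)(5 15 10)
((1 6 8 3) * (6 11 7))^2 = (1 7 8)(3 11 6)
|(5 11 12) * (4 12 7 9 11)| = |(4 12 5)(7 9 11)| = 3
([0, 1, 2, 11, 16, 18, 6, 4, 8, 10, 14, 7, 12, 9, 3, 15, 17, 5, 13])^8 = (3 13 16)(4 14 18)(5 7 10)(9 17 11)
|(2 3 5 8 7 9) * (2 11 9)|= |(2 3 5 8 7)(9 11)|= 10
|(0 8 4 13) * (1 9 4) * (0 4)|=4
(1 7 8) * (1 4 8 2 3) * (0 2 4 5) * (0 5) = (0 2 3 1 7 4 8) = [2, 7, 3, 1, 8, 5, 6, 4, 0]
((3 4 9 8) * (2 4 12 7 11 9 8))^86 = ((2 4 8 3 12 7 11 9))^86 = (2 11 12 8)(3 4 9 7)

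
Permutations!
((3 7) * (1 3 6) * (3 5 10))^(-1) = (1 6 7 3 10 5)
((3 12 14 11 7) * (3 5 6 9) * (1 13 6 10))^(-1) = ((1 13 6 9 3 12 14 11 7 5 10))^(-1) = (1 10 5 7 11 14 12 3 9 6 13)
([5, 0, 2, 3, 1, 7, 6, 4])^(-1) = (0 1 4 7 5)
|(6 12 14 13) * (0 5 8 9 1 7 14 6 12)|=10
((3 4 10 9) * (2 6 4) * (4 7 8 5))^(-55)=(2 3 9 10 4 5 8 7 6)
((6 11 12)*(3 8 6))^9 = ((3 8 6 11 12))^9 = (3 12 11 6 8)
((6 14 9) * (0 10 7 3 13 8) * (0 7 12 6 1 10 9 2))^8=(14)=((0 9 1 10 12 6 14 2)(3 13 8 7))^8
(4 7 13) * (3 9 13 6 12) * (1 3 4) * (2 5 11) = [0, 3, 5, 9, 7, 11, 12, 6, 8, 13, 10, 2, 4, 1] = (1 3 9 13)(2 5 11)(4 7 6 12)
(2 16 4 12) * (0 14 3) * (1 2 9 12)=(0 14 3)(1 2 16 4)(9 12)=[14, 2, 16, 0, 1, 5, 6, 7, 8, 12, 10, 11, 9, 13, 3, 15, 4]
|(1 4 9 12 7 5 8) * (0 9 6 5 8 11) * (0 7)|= 21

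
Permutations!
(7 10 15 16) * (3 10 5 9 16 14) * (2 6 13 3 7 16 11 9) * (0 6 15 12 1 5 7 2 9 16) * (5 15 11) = [6, 15, 11, 10, 4, 9, 13, 7, 8, 5, 12, 16, 1, 3, 2, 14, 0] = (0 6 13 3 10 12 1 15 14 2 11 16)(5 9)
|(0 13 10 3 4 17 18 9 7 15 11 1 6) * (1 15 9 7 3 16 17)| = 12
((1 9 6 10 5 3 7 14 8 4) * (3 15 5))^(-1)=(1 4 8 14 7 3 10 6 9)(5 15)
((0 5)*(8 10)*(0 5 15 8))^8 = (15)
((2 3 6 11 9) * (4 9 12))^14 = (12)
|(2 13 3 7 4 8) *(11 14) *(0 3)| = 14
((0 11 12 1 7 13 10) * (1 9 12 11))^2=((0 1 7 13 10)(9 12))^2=(0 7 10 1 13)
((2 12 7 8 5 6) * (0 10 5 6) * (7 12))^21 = (12)(2 7 8 6)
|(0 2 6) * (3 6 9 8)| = 6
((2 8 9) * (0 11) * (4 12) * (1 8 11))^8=(12)(0 8 2)(1 9 11)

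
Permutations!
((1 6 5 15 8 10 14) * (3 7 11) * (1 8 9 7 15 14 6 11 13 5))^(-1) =(1 6 10 8 14 5 13 7 9 15 3 11)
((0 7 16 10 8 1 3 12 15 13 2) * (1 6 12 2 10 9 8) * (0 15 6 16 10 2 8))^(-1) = ((0 7 10 1 3 8 16 9)(2 15 13)(6 12))^(-1) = (0 9 16 8 3 1 10 7)(2 13 15)(6 12)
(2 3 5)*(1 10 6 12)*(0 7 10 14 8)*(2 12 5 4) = (0 7 10 6 5 12 1 14 8)(2 3 4) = [7, 14, 3, 4, 2, 12, 5, 10, 0, 9, 6, 11, 1, 13, 8]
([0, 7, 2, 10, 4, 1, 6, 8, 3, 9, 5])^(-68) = (1 10 8)(3 7 5)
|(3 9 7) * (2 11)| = |(2 11)(3 9 7)| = 6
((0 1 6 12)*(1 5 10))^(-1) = (0 12 6 1 10 5)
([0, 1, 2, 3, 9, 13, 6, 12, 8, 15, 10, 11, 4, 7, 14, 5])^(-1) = (4 12 7 13 5 15 9)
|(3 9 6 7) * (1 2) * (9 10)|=|(1 2)(3 10 9 6 7)|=10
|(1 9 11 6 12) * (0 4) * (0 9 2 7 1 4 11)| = 6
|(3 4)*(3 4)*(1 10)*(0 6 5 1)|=|(0 6 5 1 10)|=5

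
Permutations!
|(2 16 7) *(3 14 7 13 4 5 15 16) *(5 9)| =12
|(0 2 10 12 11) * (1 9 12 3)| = |(0 2 10 3 1 9 12 11)| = 8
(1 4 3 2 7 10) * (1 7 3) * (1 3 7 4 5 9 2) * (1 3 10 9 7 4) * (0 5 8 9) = (0 5 7)(1 8 9 2 4 10) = [5, 8, 4, 3, 10, 7, 6, 0, 9, 2, 1]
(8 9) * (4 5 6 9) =(4 5 6 9 8) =[0, 1, 2, 3, 5, 6, 9, 7, 4, 8]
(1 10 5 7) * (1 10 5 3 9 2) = (1 5 7 10 3 9 2) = [0, 5, 1, 9, 4, 7, 6, 10, 8, 2, 3]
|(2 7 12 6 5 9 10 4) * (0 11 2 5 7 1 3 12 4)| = 12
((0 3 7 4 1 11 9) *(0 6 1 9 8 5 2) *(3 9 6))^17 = (0 1 9 11 3 8 7 5 4 2 6)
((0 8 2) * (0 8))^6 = (8)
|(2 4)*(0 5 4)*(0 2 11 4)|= 2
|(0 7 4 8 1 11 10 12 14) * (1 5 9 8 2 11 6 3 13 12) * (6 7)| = |(0 6 3 13 12 14)(1 7 4 2 11 10)(5 9 8)| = 6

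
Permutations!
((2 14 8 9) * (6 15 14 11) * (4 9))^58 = (2 6 14 4)(8 9 11 15)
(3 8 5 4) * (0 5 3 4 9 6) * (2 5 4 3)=(0 4 3 8 2 5 9 6)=[4, 1, 5, 8, 3, 9, 0, 7, 2, 6]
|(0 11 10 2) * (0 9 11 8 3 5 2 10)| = 7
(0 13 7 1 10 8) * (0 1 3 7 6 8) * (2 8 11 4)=(0 13 6 11 4 2 8 1 10)(3 7)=[13, 10, 8, 7, 2, 5, 11, 3, 1, 9, 0, 4, 12, 6]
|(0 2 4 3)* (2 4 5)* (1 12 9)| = 6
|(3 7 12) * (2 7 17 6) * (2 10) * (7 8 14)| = 9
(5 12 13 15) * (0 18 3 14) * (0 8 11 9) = (0 18 3 14 8 11 9)(5 12 13 15) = [18, 1, 2, 14, 4, 12, 6, 7, 11, 0, 10, 9, 13, 15, 8, 5, 16, 17, 3]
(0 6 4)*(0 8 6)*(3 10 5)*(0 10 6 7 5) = (0 10)(3 6 4 8 7 5) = [10, 1, 2, 6, 8, 3, 4, 5, 7, 9, 0]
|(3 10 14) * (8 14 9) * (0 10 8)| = 3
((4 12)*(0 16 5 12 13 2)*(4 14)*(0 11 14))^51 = (0 12 5 16)(2 11 14 4 13)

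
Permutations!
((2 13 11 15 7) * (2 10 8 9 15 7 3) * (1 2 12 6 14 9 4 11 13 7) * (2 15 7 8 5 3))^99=(1 8)(2 11)(3 14 10 12 9 5 6 7)(4 15)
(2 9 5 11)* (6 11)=(2 9 5 6 11)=[0, 1, 9, 3, 4, 6, 11, 7, 8, 5, 10, 2]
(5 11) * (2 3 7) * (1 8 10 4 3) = (1 8 10 4 3 7 2)(5 11) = [0, 8, 1, 7, 3, 11, 6, 2, 10, 9, 4, 5]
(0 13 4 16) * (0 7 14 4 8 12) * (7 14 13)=(0 7 13 8 12)(4 16 14)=[7, 1, 2, 3, 16, 5, 6, 13, 12, 9, 10, 11, 0, 8, 4, 15, 14]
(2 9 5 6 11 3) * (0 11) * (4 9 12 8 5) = (0 11 3 2 12 8 5 6)(4 9) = [11, 1, 12, 2, 9, 6, 0, 7, 5, 4, 10, 3, 8]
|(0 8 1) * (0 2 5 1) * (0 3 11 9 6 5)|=9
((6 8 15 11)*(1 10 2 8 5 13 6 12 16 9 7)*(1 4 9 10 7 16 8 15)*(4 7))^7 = ((1 4 9 16 10 2 15 11 12 8)(5 13 6))^7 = (1 11 10 4 12 2 9 8 15 16)(5 13 6)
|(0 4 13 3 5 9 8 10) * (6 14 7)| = 24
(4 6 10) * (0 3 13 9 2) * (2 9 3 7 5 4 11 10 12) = [7, 1, 0, 13, 6, 4, 12, 5, 8, 9, 11, 10, 2, 3] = (0 7 5 4 6 12 2)(3 13)(10 11)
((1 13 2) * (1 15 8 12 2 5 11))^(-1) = (1 11 5 13)(2 12 8 15)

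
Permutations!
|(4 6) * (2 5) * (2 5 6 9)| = 4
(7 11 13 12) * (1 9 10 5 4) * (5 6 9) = (1 5 4)(6 9 10)(7 11 13 12) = [0, 5, 2, 3, 1, 4, 9, 11, 8, 10, 6, 13, 7, 12]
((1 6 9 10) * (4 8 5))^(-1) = (1 10 9 6)(4 5 8)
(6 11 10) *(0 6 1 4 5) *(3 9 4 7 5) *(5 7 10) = (0 6 11 5)(1 10)(3 9 4) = [6, 10, 2, 9, 3, 0, 11, 7, 8, 4, 1, 5]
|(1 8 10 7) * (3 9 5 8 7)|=|(1 7)(3 9 5 8 10)|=10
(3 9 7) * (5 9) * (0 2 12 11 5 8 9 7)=[2, 1, 12, 8, 4, 7, 6, 3, 9, 0, 10, 5, 11]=(0 2 12 11 5 7 3 8 9)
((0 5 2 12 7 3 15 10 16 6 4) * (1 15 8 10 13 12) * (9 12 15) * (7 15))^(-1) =(0 4 6 16 10 8 3 7 13 15 12 9 1 2 5)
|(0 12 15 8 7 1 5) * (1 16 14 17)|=|(0 12 15 8 7 16 14 17 1 5)|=10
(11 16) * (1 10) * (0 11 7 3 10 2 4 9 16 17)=(0 11 17)(1 2 4 9 16 7 3 10)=[11, 2, 4, 10, 9, 5, 6, 3, 8, 16, 1, 17, 12, 13, 14, 15, 7, 0]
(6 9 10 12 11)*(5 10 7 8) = (5 10 12 11 6 9 7 8) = [0, 1, 2, 3, 4, 10, 9, 8, 5, 7, 12, 6, 11]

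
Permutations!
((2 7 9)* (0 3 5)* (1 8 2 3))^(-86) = (0 8 7 3)(1 2 9 5)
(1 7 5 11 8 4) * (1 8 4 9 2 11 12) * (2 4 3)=(1 7 5 12)(2 11 3)(4 8 9)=[0, 7, 11, 2, 8, 12, 6, 5, 9, 4, 10, 3, 1]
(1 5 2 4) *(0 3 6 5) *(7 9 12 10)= (0 3 6 5 2 4 1)(7 9 12 10)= [3, 0, 4, 6, 1, 2, 5, 9, 8, 12, 7, 11, 10]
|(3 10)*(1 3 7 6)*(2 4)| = 10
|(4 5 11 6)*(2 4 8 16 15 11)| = 15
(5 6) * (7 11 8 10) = (5 6)(7 11 8 10) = [0, 1, 2, 3, 4, 6, 5, 11, 10, 9, 7, 8]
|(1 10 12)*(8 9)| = 6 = |(1 10 12)(8 9)|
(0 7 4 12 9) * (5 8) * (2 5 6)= (0 7 4 12 9)(2 5 8 6)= [7, 1, 5, 3, 12, 8, 2, 4, 6, 0, 10, 11, 9]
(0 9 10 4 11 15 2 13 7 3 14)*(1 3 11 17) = (0 9 10 4 17 1 3 14)(2 13 7 11 15) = [9, 3, 13, 14, 17, 5, 6, 11, 8, 10, 4, 15, 12, 7, 0, 2, 16, 1]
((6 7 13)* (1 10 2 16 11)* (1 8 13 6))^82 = ((1 10 2 16 11 8 13)(6 7))^82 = (1 8 16 10 13 11 2)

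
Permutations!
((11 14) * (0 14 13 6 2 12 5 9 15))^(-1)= ((0 14 11 13 6 2 12 5 9 15))^(-1)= (0 15 9 5 12 2 6 13 11 14)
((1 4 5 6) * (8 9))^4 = (9) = ((1 4 5 6)(8 9))^4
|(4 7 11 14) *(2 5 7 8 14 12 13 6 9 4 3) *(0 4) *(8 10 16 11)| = |(0 4 10 16 11 12 13 6 9)(2 5 7 8 14 3)| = 18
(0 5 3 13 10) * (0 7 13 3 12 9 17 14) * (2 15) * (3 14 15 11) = (0 5 12 9 17 15 2 11 3 14)(7 13 10) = [5, 1, 11, 14, 4, 12, 6, 13, 8, 17, 7, 3, 9, 10, 0, 2, 16, 15]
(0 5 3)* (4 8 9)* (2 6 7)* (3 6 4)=(0 5 6 7 2 4 8 9 3)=[5, 1, 4, 0, 8, 6, 7, 2, 9, 3]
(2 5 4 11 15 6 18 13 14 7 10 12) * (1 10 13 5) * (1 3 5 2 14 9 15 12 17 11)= (1 10 17 11 12 14 7 13 9 15 6 18 2 3 5 4)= [0, 10, 3, 5, 1, 4, 18, 13, 8, 15, 17, 12, 14, 9, 7, 6, 16, 11, 2]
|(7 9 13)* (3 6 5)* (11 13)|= |(3 6 5)(7 9 11 13)|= 12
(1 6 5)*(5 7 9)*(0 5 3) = (0 5 1 6 7 9 3) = [5, 6, 2, 0, 4, 1, 7, 9, 8, 3]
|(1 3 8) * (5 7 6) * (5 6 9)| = 3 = |(1 3 8)(5 7 9)|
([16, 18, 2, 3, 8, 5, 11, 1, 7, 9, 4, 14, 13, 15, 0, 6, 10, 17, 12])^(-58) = (0 11 15 12 1 8 10)(4 16 14 6 13 18 7)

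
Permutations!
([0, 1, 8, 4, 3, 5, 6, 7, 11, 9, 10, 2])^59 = (2 11 8)(3 4)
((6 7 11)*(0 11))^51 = ((0 11 6 7))^51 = (0 7 6 11)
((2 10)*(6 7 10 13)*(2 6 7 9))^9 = (2 10)(6 13)(7 9)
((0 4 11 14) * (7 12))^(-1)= ((0 4 11 14)(7 12))^(-1)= (0 14 11 4)(7 12)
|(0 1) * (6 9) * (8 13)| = 2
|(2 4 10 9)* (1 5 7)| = 12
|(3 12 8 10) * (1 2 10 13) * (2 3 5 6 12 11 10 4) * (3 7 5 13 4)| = |(1 7 5 6 12 8 4 2 3 11 10 13)| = 12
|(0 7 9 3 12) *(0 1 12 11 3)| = |(0 7 9)(1 12)(3 11)| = 6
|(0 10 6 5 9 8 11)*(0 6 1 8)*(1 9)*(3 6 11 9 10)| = |(11)(0 3 6 5 1 8 9)| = 7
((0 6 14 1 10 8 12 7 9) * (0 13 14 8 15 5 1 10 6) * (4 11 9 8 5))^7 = (15)(1 6 5)(7 8 12)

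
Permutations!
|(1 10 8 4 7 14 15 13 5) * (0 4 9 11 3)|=13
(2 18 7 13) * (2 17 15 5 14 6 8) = [0, 1, 18, 3, 4, 14, 8, 13, 2, 9, 10, 11, 12, 17, 6, 5, 16, 15, 7] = (2 18 7 13 17 15 5 14 6 8)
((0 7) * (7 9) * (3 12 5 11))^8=((0 9 7)(3 12 5 11))^8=(12)(0 7 9)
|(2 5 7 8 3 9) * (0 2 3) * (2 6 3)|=8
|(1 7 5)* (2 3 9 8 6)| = 15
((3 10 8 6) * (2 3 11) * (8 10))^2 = (2 8 11 3 6)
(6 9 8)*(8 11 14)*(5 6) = (5 6 9 11 14 8) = [0, 1, 2, 3, 4, 6, 9, 7, 5, 11, 10, 14, 12, 13, 8]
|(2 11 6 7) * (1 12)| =|(1 12)(2 11 6 7)| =4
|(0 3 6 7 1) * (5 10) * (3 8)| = |(0 8 3 6 7 1)(5 10)| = 6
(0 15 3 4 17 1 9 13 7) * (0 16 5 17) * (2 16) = (0 15 3 4)(1 9 13 7 2 16 5 17) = [15, 9, 16, 4, 0, 17, 6, 2, 8, 13, 10, 11, 12, 7, 14, 3, 5, 1]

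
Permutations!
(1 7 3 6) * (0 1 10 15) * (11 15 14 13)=(0 1 7 3 6 10 14 13 11 15)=[1, 7, 2, 6, 4, 5, 10, 3, 8, 9, 14, 15, 12, 11, 13, 0]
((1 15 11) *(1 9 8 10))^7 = (1 15 11 9 8 10)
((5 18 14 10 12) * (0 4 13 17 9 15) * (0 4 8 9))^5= ((0 8 9 15 4 13 17)(5 18 14 10 12))^5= (18)(0 13 15 8 17 4 9)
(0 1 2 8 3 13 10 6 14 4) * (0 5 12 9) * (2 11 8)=(0 1 11 8 3 13 10 6 14 4 5 12 9)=[1, 11, 2, 13, 5, 12, 14, 7, 3, 0, 6, 8, 9, 10, 4]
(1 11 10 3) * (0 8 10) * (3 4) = (0 8 10 4 3 1 11) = [8, 11, 2, 1, 3, 5, 6, 7, 10, 9, 4, 0]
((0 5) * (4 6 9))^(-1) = ((0 5)(4 6 9))^(-1) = (0 5)(4 9 6)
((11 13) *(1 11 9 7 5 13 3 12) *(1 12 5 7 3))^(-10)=(3 13)(5 9)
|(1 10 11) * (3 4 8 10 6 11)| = |(1 6 11)(3 4 8 10)| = 12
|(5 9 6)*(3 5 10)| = 5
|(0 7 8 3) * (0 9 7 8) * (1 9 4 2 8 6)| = 20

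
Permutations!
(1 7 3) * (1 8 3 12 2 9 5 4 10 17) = (1 7 12 2 9 5 4 10 17)(3 8) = [0, 7, 9, 8, 10, 4, 6, 12, 3, 5, 17, 11, 2, 13, 14, 15, 16, 1]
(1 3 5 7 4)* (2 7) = (1 3 5 2 7 4) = [0, 3, 7, 5, 1, 2, 6, 4]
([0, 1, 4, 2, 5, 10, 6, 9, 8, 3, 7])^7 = (10)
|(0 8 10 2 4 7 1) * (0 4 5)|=|(0 8 10 2 5)(1 4 7)|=15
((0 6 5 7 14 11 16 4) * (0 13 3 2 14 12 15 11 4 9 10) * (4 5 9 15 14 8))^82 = (0 9)(2 4 3 8 13)(5 12)(6 10)(7 14)(11 16 15)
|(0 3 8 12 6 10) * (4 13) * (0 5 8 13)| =20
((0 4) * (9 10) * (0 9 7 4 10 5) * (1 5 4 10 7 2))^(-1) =((0 7 10 2 1 5)(4 9))^(-1) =(0 5 1 2 10 7)(4 9)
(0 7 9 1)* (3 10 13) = (0 7 9 1)(3 10 13) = [7, 0, 2, 10, 4, 5, 6, 9, 8, 1, 13, 11, 12, 3]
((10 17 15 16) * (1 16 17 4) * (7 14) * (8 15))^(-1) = ((1 16 10 4)(7 14)(8 15 17))^(-1) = (1 4 10 16)(7 14)(8 17 15)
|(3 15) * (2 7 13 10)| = 4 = |(2 7 13 10)(3 15)|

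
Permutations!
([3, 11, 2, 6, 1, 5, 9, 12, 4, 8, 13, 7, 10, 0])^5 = [4, 13, 2, 1, 10, 5, 11, 3, 12, 7, 9, 0, 6, 8]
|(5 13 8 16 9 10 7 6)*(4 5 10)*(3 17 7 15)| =|(3 17 7 6 10 15)(4 5 13 8 16 9)| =6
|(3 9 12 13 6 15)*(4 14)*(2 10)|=6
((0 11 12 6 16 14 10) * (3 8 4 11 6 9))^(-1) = (0 10 14 16 6)(3 9 12 11 4 8)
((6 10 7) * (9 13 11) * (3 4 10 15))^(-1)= ((3 4 10 7 6 15)(9 13 11))^(-1)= (3 15 6 7 10 4)(9 11 13)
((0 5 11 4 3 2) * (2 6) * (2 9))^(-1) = (0 2 9 6 3 4 11 5) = ((0 5 11 4 3 6 9 2))^(-1)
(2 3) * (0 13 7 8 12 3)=(0 13 7 8 12 3 2)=[13, 1, 0, 2, 4, 5, 6, 8, 12, 9, 10, 11, 3, 7]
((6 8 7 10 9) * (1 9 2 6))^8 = (2 7 6 10 8)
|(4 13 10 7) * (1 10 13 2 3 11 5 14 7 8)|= 21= |(1 10 8)(2 3 11 5 14 7 4)|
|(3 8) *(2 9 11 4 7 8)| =7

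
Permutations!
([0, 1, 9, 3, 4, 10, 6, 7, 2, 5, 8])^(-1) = (2 8 10 5 9)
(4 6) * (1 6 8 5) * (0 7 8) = (0 7 8 5 1 6 4) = [7, 6, 2, 3, 0, 1, 4, 8, 5]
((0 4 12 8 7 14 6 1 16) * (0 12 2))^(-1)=(0 2 4)(1 6 14 7 8 12 16)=((0 4 2)(1 16 12 8 7 14 6))^(-1)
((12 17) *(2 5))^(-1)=(2 5)(12 17)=((2 5)(12 17))^(-1)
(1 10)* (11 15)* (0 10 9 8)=[10, 9, 2, 3, 4, 5, 6, 7, 0, 8, 1, 15, 12, 13, 14, 11]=(0 10 1 9 8)(11 15)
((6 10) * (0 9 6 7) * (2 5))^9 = ((0 9 6 10 7)(2 5))^9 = (0 7 10 6 9)(2 5)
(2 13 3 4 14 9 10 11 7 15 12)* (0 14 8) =(0 14 9 10 11 7 15 12 2 13 3 4 8) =[14, 1, 13, 4, 8, 5, 6, 15, 0, 10, 11, 7, 2, 3, 9, 12]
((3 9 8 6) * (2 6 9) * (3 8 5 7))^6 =(2 3 7 5 9 8 6)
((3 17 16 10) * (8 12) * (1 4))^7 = (1 4)(3 10 16 17)(8 12)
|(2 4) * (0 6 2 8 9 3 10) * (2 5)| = |(0 6 5 2 4 8 9 3 10)| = 9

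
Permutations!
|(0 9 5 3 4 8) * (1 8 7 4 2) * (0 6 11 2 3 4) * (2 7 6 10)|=|(0 9 5 4 6 11 7)(1 8 10 2)|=28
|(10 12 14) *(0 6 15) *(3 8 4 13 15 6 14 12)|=|(0 14 10 3 8 4 13 15)|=8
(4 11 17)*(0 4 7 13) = (0 4 11 17 7 13) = [4, 1, 2, 3, 11, 5, 6, 13, 8, 9, 10, 17, 12, 0, 14, 15, 16, 7]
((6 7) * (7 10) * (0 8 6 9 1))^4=((0 8 6 10 7 9 1))^4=(0 7 8 9 6 1 10)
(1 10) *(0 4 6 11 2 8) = (0 4 6 11 2 8)(1 10) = [4, 10, 8, 3, 6, 5, 11, 7, 0, 9, 1, 2]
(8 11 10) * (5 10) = [0, 1, 2, 3, 4, 10, 6, 7, 11, 9, 8, 5] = (5 10 8 11)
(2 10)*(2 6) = (2 10 6) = [0, 1, 10, 3, 4, 5, 2, 7, 8, 9, 6]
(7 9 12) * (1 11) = (1 11)(7 9 12) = [0, 11, 2, 3, 4, 5, 6, 9, 8, 12, 10, 1, 7]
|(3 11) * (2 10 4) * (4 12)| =|(2 10 12 4)(3 11)| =4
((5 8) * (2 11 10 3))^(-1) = ((2 11 10 3)(5 8))^(-1) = (2 3 10 11)(5 8)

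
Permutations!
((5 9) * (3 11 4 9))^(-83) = ((3 11 4 9 5))^(-83) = (3 4 5 11 9)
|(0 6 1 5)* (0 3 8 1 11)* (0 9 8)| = |(0 6 11 9 8 1 5 3)| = 8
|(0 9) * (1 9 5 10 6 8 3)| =8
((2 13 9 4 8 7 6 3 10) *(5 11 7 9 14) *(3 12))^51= (2 13 14 5 11 7 6 12 3 10)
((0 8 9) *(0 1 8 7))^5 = ((0 7)(1 8 9))^5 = (0 7)(1 9 8)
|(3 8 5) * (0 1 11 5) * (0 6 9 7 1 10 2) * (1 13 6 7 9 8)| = 12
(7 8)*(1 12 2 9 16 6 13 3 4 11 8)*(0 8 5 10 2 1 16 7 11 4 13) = (0 8 11 5 10 2 9 7 16 6)(1 12)(3 13) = [8, 12, 9, 13, 4, 10, 0, 16, 11, 7, 2, 5, 1, 3, 14, 15, 6]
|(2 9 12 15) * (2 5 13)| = |(2 9 12 15 5 13)| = 6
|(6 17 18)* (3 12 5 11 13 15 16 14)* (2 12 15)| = 60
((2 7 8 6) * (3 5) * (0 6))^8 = ((0 6 2 7 8)(3 5))^8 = (0 7 6 8 2)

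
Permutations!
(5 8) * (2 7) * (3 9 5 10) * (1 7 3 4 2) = [0, 7, 3, 9, 2, 8, 6, 1, 10, 5, 4] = (1 7)(2 3 9 5 8 10 4)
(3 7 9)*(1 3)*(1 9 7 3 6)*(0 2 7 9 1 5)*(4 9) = (0 2 7 4 9 1 6 5) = [2, 6, 7, 3, 9, 0, 5, 4, 8, 1]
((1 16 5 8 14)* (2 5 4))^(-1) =(1 14 8 5 2 4 16)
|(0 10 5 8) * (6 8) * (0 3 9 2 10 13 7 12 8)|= 11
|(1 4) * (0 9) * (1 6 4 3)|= 2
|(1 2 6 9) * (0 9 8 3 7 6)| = 4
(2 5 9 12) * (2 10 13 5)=(5 9 12 10 13)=[0, 1, 2, 3, 4, 9, 6, 7, 8, 12, 13, 11, 10, 5]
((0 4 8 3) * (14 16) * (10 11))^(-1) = (0 3 8 4)(10 11)(14 16)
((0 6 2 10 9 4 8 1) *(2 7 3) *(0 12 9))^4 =((0 6 7 3 2 10)(1 12 9 4 8))^4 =(0 2 7)(1 8 4 9 12)(3 6 10)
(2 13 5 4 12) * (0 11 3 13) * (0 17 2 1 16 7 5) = (0 11 3 13)(1 16 7 5 4 12)(2 17) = [11, 16, 17, 13, 12, 4, 6, 5, 8, 9, 10, 3, 1, 0, 14, 15, 7, 2]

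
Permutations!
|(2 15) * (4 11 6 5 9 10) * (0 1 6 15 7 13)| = |(0 1 6 5 9 10 4 11 15 2 7 13)| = 12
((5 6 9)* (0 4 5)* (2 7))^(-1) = ((0 4 5 6 9)(2 7))^(-1) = (0 9 6 5 4)(2 7)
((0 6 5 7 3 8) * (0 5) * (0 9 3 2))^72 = (9)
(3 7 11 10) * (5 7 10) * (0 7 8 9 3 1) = (0 7 11 5 8 9 3 10 1) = [7, 0, 2, 10, 4, 8, 6, 11, 9, 3, 1, 5]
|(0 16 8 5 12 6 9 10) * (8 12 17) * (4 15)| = |(0 16 12 6 9 10)(4 15)(5 17 8)| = 6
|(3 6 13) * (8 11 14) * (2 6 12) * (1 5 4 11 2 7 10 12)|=|(1 5 4 11 14 8 2 6 13 3)(7 10 12)|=30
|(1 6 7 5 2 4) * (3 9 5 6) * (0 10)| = 6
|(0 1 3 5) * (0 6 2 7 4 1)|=|(1 3 5 6 2 7 4)|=7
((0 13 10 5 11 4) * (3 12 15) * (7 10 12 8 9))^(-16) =(0 10 3)(4 7 15)(5 8 13)(9 12 11)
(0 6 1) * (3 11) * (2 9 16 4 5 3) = (0 6 1)(2 9 16 4 5 3 11) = [6, 0, 9, 11, 5, 3, 1, 7, 8, 16, 10, 2, 12, 13, 14, 15, 4]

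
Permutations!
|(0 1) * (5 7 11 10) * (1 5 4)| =|(0 5 7 11 10 4 1)| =7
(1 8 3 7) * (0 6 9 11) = (0 6 9 11)(1 8 3 7) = [6, 8, 2, 7, 4, 5, 9, 1, 3, 11, 10, 0]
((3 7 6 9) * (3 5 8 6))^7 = (3 7)(5 9 6 8)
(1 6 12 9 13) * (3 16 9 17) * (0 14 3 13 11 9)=[14, 6, 2, 16, 4, 5, 12, 7, 8, 11, 10, 9, 17, 1, 3, 15, 0, 13]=(0 14 3 16)(1 6 12 17 13)(9 11)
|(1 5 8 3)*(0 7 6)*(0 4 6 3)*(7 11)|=|(0 11 7 3 1 5 8)(4 6)|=14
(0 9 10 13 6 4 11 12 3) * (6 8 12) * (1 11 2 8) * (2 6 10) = [9, 11, 8, 0, 6, 5, 4, 7, 12, 2, 13, 10, 3, 1] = (0 9 2 8 12 3)(1 11 10 13)(4 6)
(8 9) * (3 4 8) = (3 4 8 9) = [0, 1, 2, 4, 8, 5, 6, 7, 9, 3]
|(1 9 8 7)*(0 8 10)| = |(0 8 7 1 9 10)| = 6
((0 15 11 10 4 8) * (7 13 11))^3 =((0 15 7 13 11 10 4 8))^3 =(0 13 4 15 11 8 7 10)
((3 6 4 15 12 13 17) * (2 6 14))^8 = ((2 6 4 15 12 13 17 3 14))^8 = (2 14 3 17 13 12 15 4 6)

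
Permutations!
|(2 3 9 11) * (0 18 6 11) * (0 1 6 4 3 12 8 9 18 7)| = |(0 7)(1 6 11 2 12 8 9)(3 18 4)| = 42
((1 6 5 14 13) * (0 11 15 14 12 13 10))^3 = ((0 11 15 14 10)(1 6 5 12 13))^3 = (0 14 11 10 15)(1 12 6 13 5)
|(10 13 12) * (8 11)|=|(8 11)(10 13 12)|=6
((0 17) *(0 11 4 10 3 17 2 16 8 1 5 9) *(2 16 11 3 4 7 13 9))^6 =(17)(0 11 8 13 5)(1 9 2 16 7)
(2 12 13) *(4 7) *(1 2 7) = (1 2 12 13 7 4) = [0, 2, 12, 3, 1, 5, 6, 4, 8, 9, 10, 11, 13, 7]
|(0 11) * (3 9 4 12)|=4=|(0 11)(3 9 4 12)|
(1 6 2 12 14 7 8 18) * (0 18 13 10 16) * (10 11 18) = (0 10 16)(1 6 2 12 14 7 8 13 11 18) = [10, 6, 12, 3, 4, 5, 2, 8, 13, 9, 16, 18, 14, 11, 7, 15, 0, 17, 1]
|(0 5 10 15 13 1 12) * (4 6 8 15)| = |(0 5 10 4 6 8 15 13 1 12)| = 10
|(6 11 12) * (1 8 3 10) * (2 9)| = |(1 8 3 10)(2 9)(6 11 12)| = 12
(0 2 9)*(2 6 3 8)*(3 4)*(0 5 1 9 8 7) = (0 6 4 3 7)(1 9 5)(2 8) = [6, 9, 8, 7, 3, 1, 4, 0, 2, 5]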